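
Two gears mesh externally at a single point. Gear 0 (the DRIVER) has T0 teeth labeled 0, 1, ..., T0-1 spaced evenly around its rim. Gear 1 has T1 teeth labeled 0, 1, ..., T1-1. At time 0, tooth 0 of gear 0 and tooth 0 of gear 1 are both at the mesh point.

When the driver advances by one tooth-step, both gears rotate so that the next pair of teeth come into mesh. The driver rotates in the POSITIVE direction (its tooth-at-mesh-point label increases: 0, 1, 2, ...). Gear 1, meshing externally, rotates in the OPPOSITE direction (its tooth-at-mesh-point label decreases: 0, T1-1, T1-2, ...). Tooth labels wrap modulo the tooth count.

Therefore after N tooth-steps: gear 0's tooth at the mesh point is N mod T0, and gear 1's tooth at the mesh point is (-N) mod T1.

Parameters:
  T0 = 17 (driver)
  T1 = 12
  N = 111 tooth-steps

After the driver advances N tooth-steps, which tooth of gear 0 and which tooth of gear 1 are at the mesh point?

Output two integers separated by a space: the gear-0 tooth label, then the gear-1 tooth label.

Gear 0 (driver, T0=17): tooth at mesh = N mod T0
  111 = 6 * 17 + 9, so 111 mod 17 = 9
  gear 0 tooth = 9
Gear 1 (driven, T1=12): tooth at mesh = (-N) mod T1
  111 = 9 * 12 + 3, so 111 mod 12 = 3
  (-111) mod 12 = (-3) mod 12 = 12 - 3 = 9
Mesh after 111 steps: gear-0 tooth 9 meets gear-1 tooth 9

Answer: 9 9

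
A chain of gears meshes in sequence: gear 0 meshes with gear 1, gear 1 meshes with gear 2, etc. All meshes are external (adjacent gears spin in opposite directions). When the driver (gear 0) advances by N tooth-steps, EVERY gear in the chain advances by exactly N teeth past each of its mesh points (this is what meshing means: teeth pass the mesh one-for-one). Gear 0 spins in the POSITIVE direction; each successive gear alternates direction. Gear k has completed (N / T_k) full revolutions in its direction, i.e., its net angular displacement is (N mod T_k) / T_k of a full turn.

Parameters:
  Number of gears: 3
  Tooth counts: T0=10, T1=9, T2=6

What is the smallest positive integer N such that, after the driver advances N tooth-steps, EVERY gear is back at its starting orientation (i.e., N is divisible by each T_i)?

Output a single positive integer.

Answer: 90

Derivation:
Gear k returns to start when N is a multiple of T_k.
All gears at start simultaneously when N is a common multiple of [10, 9, 6]; the smallest such N is lcm(10, 9, 6).
Start: lcm = T0 = 10
Fold in T1=9: gcd(10, 9) = 1; lcm(10, 9) = 10 * 9 / 1 = 90 / 1 = 90
Fold in T2=6: gcd(90, 6) = 6; lcm(90, 6) = 90 * 6 / 6 = 540 / 6 = 90
Full cycle length = 90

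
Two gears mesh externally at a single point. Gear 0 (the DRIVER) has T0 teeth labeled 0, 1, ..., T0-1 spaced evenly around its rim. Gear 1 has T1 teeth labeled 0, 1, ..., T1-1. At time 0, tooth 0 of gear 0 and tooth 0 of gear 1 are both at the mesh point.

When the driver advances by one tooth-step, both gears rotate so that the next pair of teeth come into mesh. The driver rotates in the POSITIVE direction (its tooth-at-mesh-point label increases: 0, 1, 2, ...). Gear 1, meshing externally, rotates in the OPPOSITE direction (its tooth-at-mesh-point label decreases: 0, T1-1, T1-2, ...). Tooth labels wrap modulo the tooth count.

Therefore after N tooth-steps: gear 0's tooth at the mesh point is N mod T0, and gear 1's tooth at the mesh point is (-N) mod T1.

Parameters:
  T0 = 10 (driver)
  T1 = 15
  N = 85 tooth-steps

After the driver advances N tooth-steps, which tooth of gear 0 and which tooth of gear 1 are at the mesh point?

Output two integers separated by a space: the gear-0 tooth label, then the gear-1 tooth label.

Gear 0 (driver, T0=10): tooth at mesh = N mod T0
  85 = 8 * 10 + 5, so 85 mod 10 = 5
  gear 0 tooth = 5
Gear 1 (driven, T1=15): tooth at mesh = (-N) mod T1
  85 = 5 * 15 + 10, so 85 mod 15 = 10
  (-85) mod 15 = (-10) mod 15 = 15 - 10 = 5
Mesh after 85 steps: gear-0 tooth 5 meets gear-1 tooth 5

Answer: 5 5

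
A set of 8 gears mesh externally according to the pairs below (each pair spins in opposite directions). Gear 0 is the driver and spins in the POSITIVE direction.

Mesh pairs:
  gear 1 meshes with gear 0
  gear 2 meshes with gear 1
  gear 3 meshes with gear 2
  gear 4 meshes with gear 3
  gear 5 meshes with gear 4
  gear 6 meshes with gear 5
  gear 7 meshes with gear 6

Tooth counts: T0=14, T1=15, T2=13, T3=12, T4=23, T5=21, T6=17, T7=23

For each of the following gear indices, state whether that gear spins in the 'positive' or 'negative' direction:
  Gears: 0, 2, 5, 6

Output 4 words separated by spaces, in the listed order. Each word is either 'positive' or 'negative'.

Answer: positive positive negative positive

Derivation:
Gear 0 (driver): positive (depth 0)
  gear 1: meshes with gear 0 -> depth 1 -> negative (opposite of gear 0)
  gear 2: meshes with gear 1 -> depth 2 -> positive (opposite of gear 1)
  gear 3: meshes with gear 2 -> depth 3 -> negative (opposite of gear 2)
  gear 4: meshes with gear 3 -> depth 4 -> positive (opposite of gear 3)
  gear 5: meshes with gear 4 -> depth 5 -> negative (opposite of gear 4)
  gear 6: meshes with gear 5 -> depth 6 -> positive (opposite of gear 5)
  gear 7: meshes with gear 6 -> depth 7 -> negative (opposite of gear 6)
Queried indices 0, 2, 5, 6 -> positive, positive, negative, positive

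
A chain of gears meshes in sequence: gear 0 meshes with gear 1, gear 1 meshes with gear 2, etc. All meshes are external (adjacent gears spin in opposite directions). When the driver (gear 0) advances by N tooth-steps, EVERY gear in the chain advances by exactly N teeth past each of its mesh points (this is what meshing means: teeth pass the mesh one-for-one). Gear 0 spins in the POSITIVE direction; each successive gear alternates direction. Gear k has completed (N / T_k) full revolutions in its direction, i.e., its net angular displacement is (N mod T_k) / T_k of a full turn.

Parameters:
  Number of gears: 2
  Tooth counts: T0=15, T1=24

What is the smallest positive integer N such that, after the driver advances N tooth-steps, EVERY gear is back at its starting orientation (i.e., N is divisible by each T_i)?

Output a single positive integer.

Gear k returns to start when N is a multiple of T_k.
All gears at start simultaneously when N is a common multiple of [15, 24]; the smallest such N is lcm(15, 24).
Start: lcm = T0 = 15
Fold in T1=24: gcd(15, 24) = 3; lcm(15, 24) = 15 * 24 / 3 = 360 / 3 = 120
Full cycle length = 120

Answer: 120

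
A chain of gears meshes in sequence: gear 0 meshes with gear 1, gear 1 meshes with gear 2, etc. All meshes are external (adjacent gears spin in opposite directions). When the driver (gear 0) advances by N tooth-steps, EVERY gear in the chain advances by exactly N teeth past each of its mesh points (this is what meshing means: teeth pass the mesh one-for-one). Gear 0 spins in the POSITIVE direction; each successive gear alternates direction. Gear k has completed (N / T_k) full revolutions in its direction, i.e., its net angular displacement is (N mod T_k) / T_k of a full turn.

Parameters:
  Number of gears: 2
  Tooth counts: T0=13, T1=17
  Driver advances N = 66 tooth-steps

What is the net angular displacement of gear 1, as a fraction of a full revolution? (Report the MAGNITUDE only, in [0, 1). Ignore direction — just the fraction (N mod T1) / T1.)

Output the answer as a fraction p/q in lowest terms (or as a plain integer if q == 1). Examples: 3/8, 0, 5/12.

Answer: 15/17

Derivation:
Chain of 2 gears, tooth counts: [13, 17]
  gear 0: T0=13, direction=positive, advance = 66 mod 13 = 1 teeth = 1/13 turn
  gear 1: T1=17, direction=negative, advance = 66 mod 17 = 15 teeth = 15/17 turn
Gear 1: 66 mod 17 = 15
Fraction = 15 / 17 = 15/17 (gcd(15,17)=1) = 15/17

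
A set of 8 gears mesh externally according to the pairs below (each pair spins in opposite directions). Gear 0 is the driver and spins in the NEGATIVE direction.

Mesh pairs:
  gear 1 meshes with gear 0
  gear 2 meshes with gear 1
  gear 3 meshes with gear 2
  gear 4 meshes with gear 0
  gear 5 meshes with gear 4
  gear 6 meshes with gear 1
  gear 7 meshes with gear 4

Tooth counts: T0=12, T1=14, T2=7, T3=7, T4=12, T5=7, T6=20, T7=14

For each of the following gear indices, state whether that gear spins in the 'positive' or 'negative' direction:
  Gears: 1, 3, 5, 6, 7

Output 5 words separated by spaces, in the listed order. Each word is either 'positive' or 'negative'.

Answer: positive positive negative negative negative

Derivation:
Gear 0 (driver): negative (depth 0)
  gear 1: meshes with gear 0 -> depth 1 -> positive (opposite of gear 0)
  gear 2: meshes with gear 1 -> depth 2 -> negative (opposite of gear 1)
  gear 3: meshes with gear 2 -> depth 3 -> positive (opposite of gear 2)
  gear 4: meshes with gear 0 -> depth 1 -> positive (opposite of gear 0)
  gear 5: meshes with gear 4 -> depth 2 -> negative (opposite of gear 4)
  gear 6: meshes with gear 1 -> depth 2 -> negative (opposite of gear 1)
  gear 7: meshes with gear 4 -> depth 2 -> negative (opposite of gear 4)
Queried indices 1, 3, 5, 6, 7 -> positive, positive, negative, negative, negative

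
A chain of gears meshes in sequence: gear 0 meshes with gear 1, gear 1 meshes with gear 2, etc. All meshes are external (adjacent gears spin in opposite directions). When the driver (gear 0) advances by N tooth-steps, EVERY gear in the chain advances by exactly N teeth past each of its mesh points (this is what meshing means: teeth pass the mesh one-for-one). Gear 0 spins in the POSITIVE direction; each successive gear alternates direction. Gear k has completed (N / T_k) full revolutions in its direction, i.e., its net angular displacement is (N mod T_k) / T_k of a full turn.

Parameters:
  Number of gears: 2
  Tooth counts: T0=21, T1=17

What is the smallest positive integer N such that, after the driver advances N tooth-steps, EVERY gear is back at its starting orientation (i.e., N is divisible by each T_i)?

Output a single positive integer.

Gear k returns to start when N is a multiple of T_k.
All gears at start simultaneously when N is a common multiple of [21, 17]; the smallest such N is lcm(21, 17).
Start: lcm = T0 = 21
Fold in T1=17: gcd(21, 17) = 1; lcm(21, 17) = 21 * 17 / 1 = 357 / 1 = 357
Full cycle length = 357

Answer: 357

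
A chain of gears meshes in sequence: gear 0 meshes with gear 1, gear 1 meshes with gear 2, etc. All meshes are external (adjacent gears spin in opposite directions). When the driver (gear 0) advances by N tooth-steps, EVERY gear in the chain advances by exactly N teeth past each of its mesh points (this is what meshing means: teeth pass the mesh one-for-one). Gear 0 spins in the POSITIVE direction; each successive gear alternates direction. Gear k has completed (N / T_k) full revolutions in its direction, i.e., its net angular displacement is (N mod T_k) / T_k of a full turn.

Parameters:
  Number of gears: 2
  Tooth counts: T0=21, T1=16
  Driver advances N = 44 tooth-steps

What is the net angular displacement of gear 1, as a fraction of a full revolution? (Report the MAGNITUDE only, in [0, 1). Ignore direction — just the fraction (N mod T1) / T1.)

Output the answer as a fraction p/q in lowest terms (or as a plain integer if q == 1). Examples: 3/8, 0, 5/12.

Answer: 3/4

Derivation:
Chain of 2 gears, tooth counts: [21, 16]
  gear 0: T0=21, direction=positive, advance = 44 mod 21 = 2 teeth = 2/21 turn
  gear 1: T1=16, direction=negative, advance = 44 mod 16 = 12 teeth = 12/16 turn
Gear 1: 44 mod 16 = 12
Fraction = 12 / 16 = 3/4 (gcd(12,16)=4) = 3/4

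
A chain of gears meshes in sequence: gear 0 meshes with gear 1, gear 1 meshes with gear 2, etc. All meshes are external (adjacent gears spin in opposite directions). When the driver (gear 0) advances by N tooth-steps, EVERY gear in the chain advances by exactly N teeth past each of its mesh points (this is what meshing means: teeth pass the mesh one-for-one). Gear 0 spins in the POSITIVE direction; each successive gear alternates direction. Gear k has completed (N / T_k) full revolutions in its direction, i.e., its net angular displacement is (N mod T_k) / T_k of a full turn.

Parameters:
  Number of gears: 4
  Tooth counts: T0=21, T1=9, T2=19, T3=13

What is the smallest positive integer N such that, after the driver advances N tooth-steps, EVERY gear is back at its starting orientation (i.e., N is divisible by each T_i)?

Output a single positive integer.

Gear k returns to start when N is a multiple of T_k.
All gears at start simultaneously when N is a common multiple of [21, 9, 19, 13]; the smallest such N is lcm(21, 9, 19, 13).
Start: lcm = T0 = 21
Fold in T1=9: gcd(21, 9) = 3; lcm(21, 9) = 21 * 9 / 3 = 189 / 3 = 63
Fold in T2=19: gcd(63, 19) = 1; lcm(63, 19) = 63 * 19 / 1 = 1197 / 1 = 1197
Fold in T3=13: gcd(1197, 13) = 1; lcm(1197, 13) = 1197 * 13 / 1 = 15561 / 1 = 15561
Full cycle length = 15561

Answer: 15561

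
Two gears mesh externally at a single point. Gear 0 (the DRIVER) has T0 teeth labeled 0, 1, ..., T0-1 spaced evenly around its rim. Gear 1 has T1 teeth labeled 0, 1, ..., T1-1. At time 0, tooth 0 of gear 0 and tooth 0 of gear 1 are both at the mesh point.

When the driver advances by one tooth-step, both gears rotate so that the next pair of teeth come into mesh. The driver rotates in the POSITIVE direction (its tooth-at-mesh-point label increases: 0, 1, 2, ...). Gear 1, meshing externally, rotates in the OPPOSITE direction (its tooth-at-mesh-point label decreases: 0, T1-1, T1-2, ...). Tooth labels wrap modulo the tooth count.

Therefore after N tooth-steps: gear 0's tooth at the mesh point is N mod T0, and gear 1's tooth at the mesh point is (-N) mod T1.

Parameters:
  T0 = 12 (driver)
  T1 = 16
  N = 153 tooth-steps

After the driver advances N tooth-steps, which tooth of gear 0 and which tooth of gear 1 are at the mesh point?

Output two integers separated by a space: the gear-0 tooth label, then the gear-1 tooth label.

Answer: 9 7

Derivation:
Gear 0 (driver, T0=12): tooth at mesh = N mod T0
  153 = 12 * 12 + 9, so 153 mod 12 = 9
  gear 0 tooth = 9
Gear 1 (driven, T1=16): tooth at mesh = (-N) mod T1
  153 = 9 * 16 + 9, so 153 mod 16 = 9
  (-153) mod 16 = (-9) mod 16 = 16 - 9 = 7
Mesh after 153 steps: gear-0 tooth 9 meets gear-1 tooth 7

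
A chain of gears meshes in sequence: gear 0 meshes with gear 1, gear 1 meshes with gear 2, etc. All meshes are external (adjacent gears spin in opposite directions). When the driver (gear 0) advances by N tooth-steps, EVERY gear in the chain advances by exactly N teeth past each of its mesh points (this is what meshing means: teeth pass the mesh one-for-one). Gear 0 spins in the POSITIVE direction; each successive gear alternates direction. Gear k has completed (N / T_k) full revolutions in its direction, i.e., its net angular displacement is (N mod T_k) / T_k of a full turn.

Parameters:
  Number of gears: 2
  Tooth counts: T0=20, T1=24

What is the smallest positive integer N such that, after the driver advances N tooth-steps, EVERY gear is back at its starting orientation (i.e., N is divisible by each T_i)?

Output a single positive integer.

Answer: 120

Derivation:
Gear k returns to start when N is a multiple of T_k.
All gears at start simultaneously when N is a common multiple of [20, 24]; the smallest such N is lcm(20, 24).
Start: lcm = T0 = 20
Fold in T1=24: gcd(20, 24) = 4; lcm(20, 24) = 20 * 24 / 4 = 480 / 4 = 120
Full cycle length = 120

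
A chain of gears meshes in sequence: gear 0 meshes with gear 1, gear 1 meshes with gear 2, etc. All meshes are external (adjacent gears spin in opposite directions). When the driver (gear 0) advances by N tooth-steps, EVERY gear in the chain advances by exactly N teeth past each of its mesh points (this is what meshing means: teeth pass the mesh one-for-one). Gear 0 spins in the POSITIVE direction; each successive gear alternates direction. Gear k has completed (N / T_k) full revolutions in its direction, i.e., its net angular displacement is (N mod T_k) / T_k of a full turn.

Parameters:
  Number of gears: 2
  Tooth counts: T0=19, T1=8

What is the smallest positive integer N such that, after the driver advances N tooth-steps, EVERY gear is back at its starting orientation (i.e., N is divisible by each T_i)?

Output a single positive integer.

Answer: 152

Derivation:
Gear k returns to start when N is a multiple of T_k.
All gears at start simultaneously when N is a common multiple of [19, 8]; the smallest such N is lcm(19, 8).
Start: lcm = T0 = 19
Fold in T1=8: gcd(19, 8) = 1; lcm(19, 8) = 19 * 8 / 1 = 152 / 1 = 152
Full cycle length = 152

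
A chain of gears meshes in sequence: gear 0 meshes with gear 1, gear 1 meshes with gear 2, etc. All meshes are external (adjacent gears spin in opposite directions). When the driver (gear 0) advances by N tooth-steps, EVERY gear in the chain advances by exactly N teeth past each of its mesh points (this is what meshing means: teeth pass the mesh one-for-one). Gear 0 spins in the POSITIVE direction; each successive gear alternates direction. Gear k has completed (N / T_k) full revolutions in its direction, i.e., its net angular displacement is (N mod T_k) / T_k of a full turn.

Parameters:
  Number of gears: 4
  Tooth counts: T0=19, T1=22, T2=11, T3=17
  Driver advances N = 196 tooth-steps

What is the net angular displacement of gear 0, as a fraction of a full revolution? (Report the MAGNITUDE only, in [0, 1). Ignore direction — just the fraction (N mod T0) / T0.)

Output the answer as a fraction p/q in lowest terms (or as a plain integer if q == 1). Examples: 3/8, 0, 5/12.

Chain of 4 gears, tooth counts: [19, 22, 11, 17]
  gear 0: T0=19, direction=positive, advance = 196 mod 19 = 6 teeth = 6/19 turn
  gear 1: T1=22, direction=negative, advance = 196 mod 22 = 20 teeth = 20/22 turn
  gear 2: T2=11, direction=positive, advance = 196 mod 11 = 9 teeth = 9/11 turn
  gear 3: T3=17, direction=negative, advance = 196 mod 17 = 9 teeth = 9/17 turn
Gear 0: 196 mod 19 = 6
Fraction = 6 / 19 = 6/19 (gcd(6,19)=1) = 6/19

Answer: 6/19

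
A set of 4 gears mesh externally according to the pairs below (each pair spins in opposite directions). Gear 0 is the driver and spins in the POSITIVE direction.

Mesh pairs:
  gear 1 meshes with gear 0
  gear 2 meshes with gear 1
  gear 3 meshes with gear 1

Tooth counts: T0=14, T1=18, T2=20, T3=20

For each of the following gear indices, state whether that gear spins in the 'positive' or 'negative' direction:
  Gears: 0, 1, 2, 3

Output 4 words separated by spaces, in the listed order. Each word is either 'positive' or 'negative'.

Answer: positive negative positive positive

Derivation:
Gear 0 (driver): positive (depth 0)
  gear 1: meshes with gear 0 -> depth 1 -> negative (opposite of gear 0)
  gear 2: meshes with gear 1 -> depth 2 -> positive (opposite of gear 1)
  gear 3: meshes with gear 1 -> depth 2 -> positive (opposite of gear 1)
Queried indices 0, 1, 2, 3 -> positive, negative, positive, positive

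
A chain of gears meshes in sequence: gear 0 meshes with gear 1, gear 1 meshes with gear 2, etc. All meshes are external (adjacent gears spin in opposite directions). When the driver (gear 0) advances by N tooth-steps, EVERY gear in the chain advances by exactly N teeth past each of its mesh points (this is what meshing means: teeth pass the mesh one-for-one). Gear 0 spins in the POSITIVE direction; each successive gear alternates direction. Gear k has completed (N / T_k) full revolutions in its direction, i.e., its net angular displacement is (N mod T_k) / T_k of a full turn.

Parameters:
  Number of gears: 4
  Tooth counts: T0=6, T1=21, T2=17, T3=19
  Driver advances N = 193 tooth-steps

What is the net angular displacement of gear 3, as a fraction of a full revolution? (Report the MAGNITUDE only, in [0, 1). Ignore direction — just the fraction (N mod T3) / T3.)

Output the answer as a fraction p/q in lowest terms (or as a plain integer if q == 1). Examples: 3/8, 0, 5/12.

Answer: 3/19

Derivation:
Chain of 4 gears, tooth counts: [6, 21, 17, 19]
  gear 0: T0=6, direction=positive, advance = 193 mod 6 = 1 teeth = 1/6 turn
  gear 1: T1=21, direction=negative, advance = 193 mod 21 = 4 teeth = 4/21 turn
  gear 2: T2=17, direction=positive, advance = 193 mod 17 = 6 teeth = 6/17 turn
  gear 3: T3=19, direction=negative, advance = 193 mod 19 = 3 teeth = 3/19 turn
Gear 3: 193 mod 19 = 3
Fraction = 3 / 19 = 3/19 (gcd(3,19)=1) = 3/19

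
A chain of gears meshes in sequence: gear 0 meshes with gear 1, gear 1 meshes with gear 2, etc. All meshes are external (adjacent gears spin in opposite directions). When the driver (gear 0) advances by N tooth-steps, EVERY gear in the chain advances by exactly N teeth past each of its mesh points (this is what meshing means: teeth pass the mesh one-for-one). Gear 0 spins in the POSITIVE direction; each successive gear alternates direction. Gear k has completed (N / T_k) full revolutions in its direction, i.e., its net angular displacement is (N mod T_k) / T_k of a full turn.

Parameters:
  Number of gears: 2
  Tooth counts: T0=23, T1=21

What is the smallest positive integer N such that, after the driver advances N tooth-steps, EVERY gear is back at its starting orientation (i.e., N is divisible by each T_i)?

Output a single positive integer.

Answer: 483

Derivation:
Gear k returns to start when N is a multiple of T_k.
All gears at start simultaneously when N is a common multiple of [23, 21]; the smallest such N is lcm(23, 21).
Start: lcm = T0 = 23
Fold in T1=21: gcd(23, 21) = 1; lcm(23, 21) = 23 * 21 / 1 = 483 / 1 = 483
Full cycle length = 483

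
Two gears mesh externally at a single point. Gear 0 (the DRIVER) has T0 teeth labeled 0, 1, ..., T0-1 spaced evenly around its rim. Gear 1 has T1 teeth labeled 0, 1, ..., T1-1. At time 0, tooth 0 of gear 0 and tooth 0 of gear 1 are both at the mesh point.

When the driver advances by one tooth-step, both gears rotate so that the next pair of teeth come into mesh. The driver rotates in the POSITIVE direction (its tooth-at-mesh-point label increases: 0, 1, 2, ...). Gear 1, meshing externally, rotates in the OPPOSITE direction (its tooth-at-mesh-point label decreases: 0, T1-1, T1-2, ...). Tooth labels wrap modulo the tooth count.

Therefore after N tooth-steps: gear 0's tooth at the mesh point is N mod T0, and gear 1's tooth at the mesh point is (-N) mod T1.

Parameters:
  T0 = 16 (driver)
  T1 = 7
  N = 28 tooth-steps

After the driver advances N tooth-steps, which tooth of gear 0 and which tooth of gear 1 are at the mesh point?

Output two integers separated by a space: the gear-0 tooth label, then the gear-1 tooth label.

Gear 0 (driver, T0=16): tooth at mesh = N mod T0
  28 = 1 * 16 + 12, so 28 mod 16 = 12
  gear 0 tooth = 12
Gear 1 (driven, T1=7): tooth at mesh = (-N) mod T1
  28 = 4 * 7 + 0, so 28 mod 7 = 0
  (-28) mod 7 = 0
Mesh after 28 steps: gear-0 tooth 12 meets gear-1 tooth 0

Answer: 12 0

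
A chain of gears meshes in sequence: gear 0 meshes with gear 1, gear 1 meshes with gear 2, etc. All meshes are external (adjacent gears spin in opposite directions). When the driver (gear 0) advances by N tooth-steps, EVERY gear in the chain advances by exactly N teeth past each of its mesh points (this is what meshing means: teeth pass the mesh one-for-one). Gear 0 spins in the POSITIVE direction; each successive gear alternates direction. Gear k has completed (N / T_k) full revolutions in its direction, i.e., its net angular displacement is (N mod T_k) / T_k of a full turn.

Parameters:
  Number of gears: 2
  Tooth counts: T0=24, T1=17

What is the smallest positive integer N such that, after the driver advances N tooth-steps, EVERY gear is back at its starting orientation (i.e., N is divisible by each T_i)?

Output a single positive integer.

Gear k returns to start when N is a multiple of T_k.
All gears at start simultaneously when N is a common multiple of [24, 17]; the smallest such N is lcm(24, 17).
Start: lcm = T0 = 24
Fold in T1=17: gcd(24, 17) = 1; lcm(24, 17) = 24 * 17 / 1 = 408 / 1 = 408
Full cycle length = 408

Answer: 408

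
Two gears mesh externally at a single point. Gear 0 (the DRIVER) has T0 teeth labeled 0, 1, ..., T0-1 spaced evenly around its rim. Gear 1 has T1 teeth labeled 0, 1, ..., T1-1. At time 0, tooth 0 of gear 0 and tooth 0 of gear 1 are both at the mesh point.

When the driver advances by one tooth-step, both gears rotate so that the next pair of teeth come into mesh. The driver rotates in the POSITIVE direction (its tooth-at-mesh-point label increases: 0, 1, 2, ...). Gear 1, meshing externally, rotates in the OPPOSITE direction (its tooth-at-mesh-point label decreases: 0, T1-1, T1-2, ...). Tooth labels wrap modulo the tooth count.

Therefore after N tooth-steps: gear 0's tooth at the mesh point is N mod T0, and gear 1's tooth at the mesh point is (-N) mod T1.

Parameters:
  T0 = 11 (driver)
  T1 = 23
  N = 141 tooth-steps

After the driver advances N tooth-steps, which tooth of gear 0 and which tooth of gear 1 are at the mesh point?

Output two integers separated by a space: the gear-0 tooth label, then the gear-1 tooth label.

Gear 0 (driver, T0=11): tooth at mesh = N mod T0
  141 = 12 * 11 + 9, so 141 mod 11 = 9
  gear 0 tooth = 9
Gear 1 (driven, T1=23): tooth at mesh = (-N) mod T1
  141 = 6 * 23 + 3, so 141 mod 23 = 3
  (-141) mod 23 = (-3) mod 23 = 23 - 3 = 20
Mesh after 141 steps: gear-0 tooth 9 meets gear-1 tooth 20

Answer: 9 20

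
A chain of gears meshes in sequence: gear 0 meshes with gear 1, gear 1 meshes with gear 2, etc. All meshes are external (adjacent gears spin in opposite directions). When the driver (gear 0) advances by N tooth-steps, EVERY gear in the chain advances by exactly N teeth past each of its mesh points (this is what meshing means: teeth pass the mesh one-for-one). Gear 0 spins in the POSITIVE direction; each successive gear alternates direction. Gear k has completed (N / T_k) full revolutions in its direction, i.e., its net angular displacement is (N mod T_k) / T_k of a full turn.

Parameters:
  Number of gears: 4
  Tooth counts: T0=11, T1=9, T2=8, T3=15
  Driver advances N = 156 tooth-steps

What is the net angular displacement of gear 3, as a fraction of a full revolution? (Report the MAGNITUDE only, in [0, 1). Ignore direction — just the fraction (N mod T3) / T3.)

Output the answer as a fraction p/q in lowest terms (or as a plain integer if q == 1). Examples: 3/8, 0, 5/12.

Answer: 2/5

Derivation:
Chain of 4 gears, tooth counts: [11, 9, 8, 15]
  gear 0: T0=11, direction=positive, advance = 156 mod 11 = 2 teeth = 2/11 turn
  gear 1: T1=9, direction=negative, advance = 156 mod 9 = 3 teeth = 3/9 turn
  gear 2: T2=8, direction=positive, advance = 156 mod 8 = 4 teeth = 4/8 turn
  gear 3: T3=15, direction=negative, advance = 156 mod 15 = 6 teeth = 6/15 turn
Gear 3: 156 mod 15 = 6
Fraction = 6 / 15 = 2/5 (gcd(6,15)=3) = 2/5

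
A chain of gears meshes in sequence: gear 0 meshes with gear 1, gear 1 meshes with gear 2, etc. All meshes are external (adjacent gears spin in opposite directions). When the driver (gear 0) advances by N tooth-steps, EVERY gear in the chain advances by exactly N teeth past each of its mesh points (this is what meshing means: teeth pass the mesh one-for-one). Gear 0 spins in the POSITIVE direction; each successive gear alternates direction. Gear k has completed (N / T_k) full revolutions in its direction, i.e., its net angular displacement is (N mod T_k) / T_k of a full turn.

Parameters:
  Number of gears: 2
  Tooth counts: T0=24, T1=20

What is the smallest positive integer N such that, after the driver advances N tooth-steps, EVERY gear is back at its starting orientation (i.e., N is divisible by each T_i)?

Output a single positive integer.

Gear k returns to start when N is a multiple of T_k.
All gears at start simultaneously when N is a common multiple of [24, 20]; the smallest such N is lcm(24, 20).
Start: lcm = T0 = 24
Fold in T1=20: gcd(24, 20) = 4; lcm(24, 20) = 24 * 20 / 4 = 480 / 4 = 120
Full cycle length = 120

Answer: 120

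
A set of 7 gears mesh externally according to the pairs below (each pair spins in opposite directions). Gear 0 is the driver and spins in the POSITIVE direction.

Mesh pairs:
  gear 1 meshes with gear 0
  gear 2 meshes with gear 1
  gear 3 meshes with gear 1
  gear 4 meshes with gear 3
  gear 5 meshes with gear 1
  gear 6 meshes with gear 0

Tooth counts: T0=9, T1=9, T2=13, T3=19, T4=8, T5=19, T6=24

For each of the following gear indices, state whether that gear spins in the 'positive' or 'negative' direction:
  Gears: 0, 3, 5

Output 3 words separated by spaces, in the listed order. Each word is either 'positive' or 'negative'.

Answer: positive positive positive

Derivation:
Gear 0 (driver): positive (depth 0)
  gear 1: meshes with gear 0 -> depth 1 -> negative (opposite of gear 0)
  gear 2: meshes with gear 1 -> depth 2 -> positive (opposite of gear 1)
  gear 3: meshes with gear 1 -> depth 2 -> positive (opposite of gear 1)
  gear 4: meshes with gear 3 -> depth 3 -> negative (opposite of gear 3)
  gear 5: meshes with gear 1 -> depth 2 -> positive (opposite of gear 1)
  gear 6: meshes with gear 0 -> depth 1 -> negative (opposite of gear 0)
Queried indices 0, 3, 5 -> positive, positive, positive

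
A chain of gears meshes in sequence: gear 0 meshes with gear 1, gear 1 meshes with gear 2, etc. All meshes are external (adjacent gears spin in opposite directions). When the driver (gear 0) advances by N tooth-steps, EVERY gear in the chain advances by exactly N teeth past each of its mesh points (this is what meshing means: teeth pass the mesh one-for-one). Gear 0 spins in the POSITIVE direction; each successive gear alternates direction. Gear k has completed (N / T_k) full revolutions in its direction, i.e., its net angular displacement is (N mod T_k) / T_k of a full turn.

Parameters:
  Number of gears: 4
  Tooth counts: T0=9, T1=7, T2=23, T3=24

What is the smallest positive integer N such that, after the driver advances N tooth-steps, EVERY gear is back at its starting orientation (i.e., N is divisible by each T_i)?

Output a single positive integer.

Answer: 11592

Derivation:
Gear k returns to start when N is a multiple of T_k.
All gears at start simultaneously when N is a common multiple of [9, 7, 23, 24]; the smallest such N is lcm(9, 7, 23, 24).
Start: lcm = T0 = 9
Fold in T1=7: gcd(9, 7) = 1; lcm(9, 7) = 9 * 7 / 1 = 63 / 1 = 63
Fold in T2=23: gcd(63, 23) = 1; lcm(63, 23) = 63 * 23 / 1 = 1449 / 1 = 1449
Fold in T3=24: gcd(1449, 24) = 3; lcm(1449, 24) = 1449 * 24 / 3 = 34776 / 3 = 11592
Full cycle length = 11592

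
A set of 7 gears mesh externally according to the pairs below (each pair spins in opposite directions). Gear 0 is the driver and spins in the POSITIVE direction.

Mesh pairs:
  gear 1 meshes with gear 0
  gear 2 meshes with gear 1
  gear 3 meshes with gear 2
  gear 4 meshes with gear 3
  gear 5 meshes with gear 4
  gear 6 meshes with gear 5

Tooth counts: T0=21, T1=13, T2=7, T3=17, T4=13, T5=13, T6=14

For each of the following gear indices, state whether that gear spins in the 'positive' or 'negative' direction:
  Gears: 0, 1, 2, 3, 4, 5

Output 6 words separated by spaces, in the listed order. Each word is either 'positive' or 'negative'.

Answer: positive negative positive negative positive negative

Derivation:
Gear 0 (driver): positive (depth 0)
  gear 1: meshes with gear 0 -> depth 1 -> negative (opposite of gear 0)
  gear 2: meshes with gear 1 -> depth 2 -> positive (opposite of gear 1)
  gear 3: meshes with gear 2 -> depth 3 -> negative (opposite of gear 2)
  gear 4: meshes with gear 3 -> depth 4 -> positive (opposite of gear 3)
  gear 5: meshes with gear 4 -> depth 5 -> negative (opposite of gear 4)
  gear 6: meshes with gear 5 -> depth 6 -> positive (opposite of gear 5)
Queried indices 0, 1, 2, 3, 4, 5 -> positive, negative, positive, negative, positive, negative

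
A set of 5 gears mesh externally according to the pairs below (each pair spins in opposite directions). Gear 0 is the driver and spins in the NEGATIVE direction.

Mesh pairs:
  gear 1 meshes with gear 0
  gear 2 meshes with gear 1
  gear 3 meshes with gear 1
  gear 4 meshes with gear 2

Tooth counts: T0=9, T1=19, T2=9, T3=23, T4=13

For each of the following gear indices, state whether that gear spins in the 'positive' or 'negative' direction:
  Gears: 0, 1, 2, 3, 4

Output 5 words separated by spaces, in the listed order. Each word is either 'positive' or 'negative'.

Answer: negative positive negative negative positive

Derivation:
Gear 0 (driver): negative (depth 0)
  gear 1: meshes with gear 0 -> depth 1 -> positive (opposite of gear 0)
  gear 2: meshes with gear 1 -> depth 2 -> negative (opposite of gear 1)
  gear 3: meshes with gear 1 -> depth 2 -> negative (opposite of gear 1)
  gear 4: meshes with gear 2 -> depth 3 -> positive (opposite of gear 2)
Queried indices 0, 1, 2, 3, 4 -> negative, positive, negative, negative, positive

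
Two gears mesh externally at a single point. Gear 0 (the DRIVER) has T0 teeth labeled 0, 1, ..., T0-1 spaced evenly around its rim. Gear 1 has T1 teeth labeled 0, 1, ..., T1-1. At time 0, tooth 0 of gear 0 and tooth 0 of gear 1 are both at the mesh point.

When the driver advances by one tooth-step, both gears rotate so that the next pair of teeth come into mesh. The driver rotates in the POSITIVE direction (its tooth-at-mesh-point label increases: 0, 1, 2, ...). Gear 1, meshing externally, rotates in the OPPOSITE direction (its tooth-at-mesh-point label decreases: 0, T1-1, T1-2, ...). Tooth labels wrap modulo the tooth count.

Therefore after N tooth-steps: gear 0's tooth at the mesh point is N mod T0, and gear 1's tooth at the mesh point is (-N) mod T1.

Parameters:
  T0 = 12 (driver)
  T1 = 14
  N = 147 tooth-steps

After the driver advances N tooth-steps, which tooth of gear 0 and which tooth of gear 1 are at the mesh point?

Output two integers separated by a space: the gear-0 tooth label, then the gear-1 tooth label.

Answer: 3 7

Derivation:
Gear 0 (driver, T0=12): tooth at mesh = N mod T0
  147 = 12 * 12 + 3, so 147 mod 12 = 3
  gear 0 tooth = 3
Gear 1 (driven, T1=14): tooth at mesh = (-N) mod T1
  147 = 10 * 14 + 7, so 147 mod 14 = 7
  (-147) mod 14 = (-7) mod 14 = 14 - 7 = 7
Mesh after 147 steps: gear-0 tooth 3 meets gear-1 tooth 7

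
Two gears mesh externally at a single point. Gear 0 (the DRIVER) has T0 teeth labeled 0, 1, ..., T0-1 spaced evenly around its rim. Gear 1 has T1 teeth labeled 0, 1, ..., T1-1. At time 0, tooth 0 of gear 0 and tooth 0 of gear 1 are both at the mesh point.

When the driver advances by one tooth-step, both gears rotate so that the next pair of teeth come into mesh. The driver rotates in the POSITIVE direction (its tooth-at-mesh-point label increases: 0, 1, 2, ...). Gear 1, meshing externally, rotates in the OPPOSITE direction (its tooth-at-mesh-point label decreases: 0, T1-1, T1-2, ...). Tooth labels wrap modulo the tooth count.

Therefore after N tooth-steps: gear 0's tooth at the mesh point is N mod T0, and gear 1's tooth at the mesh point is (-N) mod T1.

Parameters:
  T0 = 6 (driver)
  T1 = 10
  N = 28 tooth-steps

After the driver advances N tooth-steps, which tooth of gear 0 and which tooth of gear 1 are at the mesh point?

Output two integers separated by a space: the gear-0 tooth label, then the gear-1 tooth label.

Gear 0 (driver, T0=6): tooth at mesh = N mod T0
  28 = 4 * 6 + 4, so 28 mod 6 = 4
  gear 0 tooth = 4
Gear 1 (driven, T1=10): tooth at mesh = (-N) mod T1
  28 = 2 * 10 + 8, so 28 mod 10 = 8
  (-28) mod 10 = (-8) mod 10 = 10 - 8 = 2
Mesh after 28 steps: gear-0 tooth 4 meets gear-1 tooth 2

Answer: 4 2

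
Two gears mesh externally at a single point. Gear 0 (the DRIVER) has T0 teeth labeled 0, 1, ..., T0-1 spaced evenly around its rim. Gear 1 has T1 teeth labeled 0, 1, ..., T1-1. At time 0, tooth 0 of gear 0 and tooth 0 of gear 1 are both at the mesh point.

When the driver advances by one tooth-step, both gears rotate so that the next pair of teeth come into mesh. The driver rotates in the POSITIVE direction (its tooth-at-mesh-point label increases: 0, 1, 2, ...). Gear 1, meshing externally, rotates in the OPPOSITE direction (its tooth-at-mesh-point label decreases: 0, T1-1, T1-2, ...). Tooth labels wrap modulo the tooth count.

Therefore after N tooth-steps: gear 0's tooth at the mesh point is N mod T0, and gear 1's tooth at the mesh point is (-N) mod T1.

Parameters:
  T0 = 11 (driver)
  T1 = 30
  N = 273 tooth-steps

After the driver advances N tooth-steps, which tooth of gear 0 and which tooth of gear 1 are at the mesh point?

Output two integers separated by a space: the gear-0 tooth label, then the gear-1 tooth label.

Answer: 9 27

Derivation:
Gear 0 (driver, T0=11): tooth at mesh = N mod T0
  273 = 24 * 11 + 9, so 273 mod 11 = 9
  gear 0 tooth = 9
Gear 1 (driven, T1=30): tooth at mesh = (-N) mod T1
  273 = 9 * 30 + 3, so 273 mod 30 = 3
  (-273) mod 30 = (-3) mod 30 = 30 - 3 = 27
Mesh after 273 steps: gear-0 tooth 9 meets gear-1 tooth 27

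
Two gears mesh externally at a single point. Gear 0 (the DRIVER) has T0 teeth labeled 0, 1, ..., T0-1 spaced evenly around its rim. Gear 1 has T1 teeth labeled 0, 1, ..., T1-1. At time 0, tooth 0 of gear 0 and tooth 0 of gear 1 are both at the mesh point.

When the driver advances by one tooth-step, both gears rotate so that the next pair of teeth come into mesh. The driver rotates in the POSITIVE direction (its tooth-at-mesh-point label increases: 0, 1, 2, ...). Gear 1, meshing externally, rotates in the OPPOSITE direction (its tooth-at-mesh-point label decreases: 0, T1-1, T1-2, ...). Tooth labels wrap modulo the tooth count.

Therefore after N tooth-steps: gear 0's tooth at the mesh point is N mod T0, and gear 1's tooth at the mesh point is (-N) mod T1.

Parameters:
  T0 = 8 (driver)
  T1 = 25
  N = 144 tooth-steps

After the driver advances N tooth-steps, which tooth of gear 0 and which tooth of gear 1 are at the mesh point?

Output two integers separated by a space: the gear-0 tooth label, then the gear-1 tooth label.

Gear 0 (driver, T0=8): tooth at mesh = N mod T0
  144 = 18 * 8 + 0, so 144 mod 8 = 0
  gear 0 tooth = 0
Gear 1 (driven, T1=25): tooth at mesh = (-N) mod T1
  144 = 5 * 25 + 19, so 144 mod 25 = 19
  (-144) mod 25 = (-19) mod 25 = 25 - 19 = 6
Mesh after 144 steps: gear-0 tooth 0 meets gear-1 tooth 6

Answer: 0 6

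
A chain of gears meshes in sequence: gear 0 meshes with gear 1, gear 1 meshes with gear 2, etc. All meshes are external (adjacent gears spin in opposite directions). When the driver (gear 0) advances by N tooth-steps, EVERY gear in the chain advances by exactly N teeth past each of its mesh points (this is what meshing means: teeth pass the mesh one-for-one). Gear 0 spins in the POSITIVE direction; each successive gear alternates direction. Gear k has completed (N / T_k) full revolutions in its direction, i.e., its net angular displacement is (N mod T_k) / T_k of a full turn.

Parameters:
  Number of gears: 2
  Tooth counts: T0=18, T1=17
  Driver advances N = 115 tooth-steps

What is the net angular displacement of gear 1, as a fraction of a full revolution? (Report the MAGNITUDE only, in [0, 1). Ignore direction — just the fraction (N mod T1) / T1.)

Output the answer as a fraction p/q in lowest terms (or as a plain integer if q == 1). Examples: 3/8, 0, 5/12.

Chain of 2 gears, tooth counts: [18, 17]
  gear 0: T0=18, direction=positive, advance = 115 mod 18 = 7 teeth = 7/18 turn
  gear 1: T1=17, direction=negative, advance = 115 mod 17 = 13 teeth = 13/17 turn
Gear 1: 115 mod 17 = 13
Fraction = 13 / 17 = 13/17 (gcd(13,17)=1) = 13/17

Answer: 13/17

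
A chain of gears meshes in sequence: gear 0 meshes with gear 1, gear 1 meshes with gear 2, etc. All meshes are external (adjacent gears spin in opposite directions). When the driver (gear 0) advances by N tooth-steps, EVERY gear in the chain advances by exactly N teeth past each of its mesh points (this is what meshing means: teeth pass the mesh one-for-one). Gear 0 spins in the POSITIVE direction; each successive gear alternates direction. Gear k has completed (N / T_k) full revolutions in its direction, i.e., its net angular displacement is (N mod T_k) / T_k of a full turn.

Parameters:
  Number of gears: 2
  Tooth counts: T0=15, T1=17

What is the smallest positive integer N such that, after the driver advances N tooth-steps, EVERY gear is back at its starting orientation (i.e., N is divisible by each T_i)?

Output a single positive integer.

Answer: 255

Derivation:
Gear k returns to start when N is a multiple of T_k.
All gears at start simultaneously when N is a common multiple of [15, 17]; the smallest such N is lcm(15, 17).
Start: lcm = T0 = 15
Fold in T1=17: gcd(15, 17) = 1; lcm(15, 17) = 15 * 17 / 1 = 255 / 1 = 255
Full cycle length = 255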